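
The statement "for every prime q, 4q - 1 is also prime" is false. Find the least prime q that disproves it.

q = 7

For q = 2, 3, 5 the conclusion holds.
q = 7: 4q - 1 = 27 = 3 × 9, not prime.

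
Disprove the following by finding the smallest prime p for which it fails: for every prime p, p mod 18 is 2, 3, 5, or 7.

A counterexample is any prime p such that the claim fails; we check each in order.
For p = 2, 3, 5, 7 the conclusion holds.
p = 11: 11 mod 18 = 11 — not in {2, 3, 5, 7}.

p = 11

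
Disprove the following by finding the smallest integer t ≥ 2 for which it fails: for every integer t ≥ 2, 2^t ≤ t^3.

t = 2: 2^t = 4 and t^3 = 8, so 4 ≤ 8.
t = 3: 2^t = 8 and t^3 = 27, so 8 ≤ 27.
t = 4: 2^t = 16 and t^3 = 64, so 16 ≤ 64.
t = 5: 2^t = 32 and t^3 = 125, so 32 ≤ 125.
t = 6: 2^t = 64 and t^3 = 216, so 64 ≤ 216.
t = 7: 2^t = 128 and t^3 = 343, so 128 ≤ 343.
t = 8: 2^t = 256 and t^3 = 512, so 256 ≤ 512.
t = 9: 2^t = 512 and t^3 = 729, so 512 ≤ 729.
t = 10: 2^t = 1024 and t^3 = 1000, so 1024 > 1000.

t = 10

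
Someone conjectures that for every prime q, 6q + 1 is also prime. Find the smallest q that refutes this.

q = 19

A counterexample is any prime q such that 6q + 1 is not prime; we check each in order.
q = 2: 6q + 1 = 13, prime.
q = 3: 6q + 1 = 19, prime.
q = 5: 6q + 1 = 31, prime.
q = 7: 6q + 1 = 43, prime.
q = 11: 6q + 1 = 67, prime.
q = 13: 6q + 1 = 79, prime.
q = 17: 6q + 1 = 103, prime.
q = 19: 6q + 1 = 115 = 5 × 23, not prime.
Thus q = 19 disproves the claim, and no smaller q works.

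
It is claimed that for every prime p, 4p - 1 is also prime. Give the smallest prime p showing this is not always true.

p = 7

A counterexample is any prime p such that 4p - 1 is not prime; we check each in order.
p = 2: 4p - 1 = 7, prime.
p = 3: 4p - 1 = 11, prime.
p = 5: 4p - 1 = 19, prime.
p = 7: 4p - 1 = 27 = 3 × 9, not prime.
Thus p = 7 disproves the claim, and no smaller p works.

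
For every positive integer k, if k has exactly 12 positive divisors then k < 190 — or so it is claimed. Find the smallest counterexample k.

k = 198

A counterexample is any positive integer k such that k has exactly 12 positive divisors but the claim fails; we check each in order.
For k = 60, 72, 84, 90, …, 150, 156, 160 the conclusion holds.
k = 198: τ(198) = 12; 198 ≥ 190.
So k = 198 is the smallest counterexample.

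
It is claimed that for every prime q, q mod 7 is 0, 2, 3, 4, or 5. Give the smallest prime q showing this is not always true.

A counterexample is any prime q such that the claim fails; we check each in order.
q = 2: 2 mod 7 = 2.
q = 3: 3 mod 7 = 3.
q = 5: 5 mod 7 = 5.
q = 7: 7 mod 7 = 0.
q = 11: 11 mod 7 = 4.
q = 13: 13 mod 7 = 6 — not in {0, 2, 3, 4, 5}.
So q = 13 is the smallest counterexample.

q = 13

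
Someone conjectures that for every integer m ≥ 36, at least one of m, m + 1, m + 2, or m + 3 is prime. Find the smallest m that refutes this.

m = 48

We need the least integer m ≥ 36 for which m, m + 1, m + 2, m + 3 are all composite.
For m = 36, 37, 38, 39, …, 45, 46, 47 the conclusion holds.
m = 48: 48 = 2 × 24; 49 = 7 × 7; 50 = 2 × 25; 51 = 3 × 17 — all composite.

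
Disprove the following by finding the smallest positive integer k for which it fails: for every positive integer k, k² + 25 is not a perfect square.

k = 12

We need the least positive integer k for which k² + 25 is a perfect square.
For k = 1, 2, 3, 4, …, 9, 10, 11 the conclusion holds.
k = 12: 12² + 25 = 169 = 13², a perfect square.
So k = 12 is the smallest counterexample.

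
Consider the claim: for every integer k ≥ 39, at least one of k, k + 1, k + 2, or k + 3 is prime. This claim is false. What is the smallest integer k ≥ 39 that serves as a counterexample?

k = 48

A counterexample is any integer k ≥ 39 such that k, k + 1, k + 2, k + 3 are all composite; we check each in order.
For k = 39, 40, 41, 42, 43, 44, 45, 46, 47 the conclusion holds.
k = 48: 48 = 2 × 24; 49 = 7 × 7; 50 = 2 × 25; 51 = 3 × 17 — all composite.
So k = 48 is the smallest counterexample.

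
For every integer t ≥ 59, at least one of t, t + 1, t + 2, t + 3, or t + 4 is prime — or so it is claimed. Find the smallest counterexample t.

A counterexample is any integer t ≥ 59 such that t, t + 1, t + 2, t + 3, t + 4 are all composite; we check each in order.
t = 59: 59 is prime.
t = 60: 61 is prime.
t = 61: 61 is prime.
t = 62: 62 = 2 × 31; 63 = 3 × 21; 64 = 2 × 32; 65 = 5 × 13; 66 = 2 × 33 — all composite.

t = 62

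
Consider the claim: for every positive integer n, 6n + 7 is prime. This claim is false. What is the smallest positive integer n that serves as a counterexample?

n = 3

A counterexample is any positive integer n such that 6n + 7 is not prime; we check each in order.
For n = 1, 2 the conclusion holds.
n = 3: 6n + 7 = 25 = 5 × 5, composite.
So n = 3 is the smallest counterexample.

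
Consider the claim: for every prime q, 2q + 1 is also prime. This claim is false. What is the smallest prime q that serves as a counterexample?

q = 2: 2q + 1 = 5, prime.
q = 3: 2q + 1 = 7, prime.
q = 5: 2q + 1 = 11, prime.
q = 7: 2q + 1 = 15 = 3 × 5, not prime.
So q = 7 is the smallest counterexample.

q = 7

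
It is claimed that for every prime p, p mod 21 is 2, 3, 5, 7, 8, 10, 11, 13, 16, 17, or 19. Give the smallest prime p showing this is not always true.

p = 41

Check each prime p in order until the claim fails.
The first 12 eligible values, up to p = 37, all satisfy the conclusion.
p = 41: 41 mod 21 = 20 — not in {2, 3, 5, 7, 8, 10, 11, 13, 16, 17, 19}.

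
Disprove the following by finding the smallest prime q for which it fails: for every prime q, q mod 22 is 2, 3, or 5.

For q = 2, 3, 5 the conclusion holds.
q = 7: 7 mod 22 = 7 — not in {2, 3, 5}.

q = 7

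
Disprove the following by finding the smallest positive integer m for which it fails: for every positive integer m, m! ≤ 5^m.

Check each positive integer m in order until m! > 5^m.
The first 11 eligible values, up to m = 11, all satisfy the conclusion.
m = 12: m! = 479001600 and 5^m = 244140625, so 479001600 > 244140625.

m = 12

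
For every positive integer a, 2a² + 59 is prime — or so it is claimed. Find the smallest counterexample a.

A counterexample is any positive integer a such that 2a² + 59 is not prime; we check each in order.
a = 1: 2a² + 59 = 61, prime.
a = 2: 2a² + 59 = 67, prime.
a = 3: 2a² + 59 = 77 = 7 × 11, composite.
Thus a = 3 disproves the claim, and no smaller a works.

a = 3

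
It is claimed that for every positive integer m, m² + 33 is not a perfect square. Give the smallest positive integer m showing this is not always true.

m = 4

For m = 1, 2, 3 the conclusion holds.
m = 4: 4² + 33 = 49 = 7², a perfect square.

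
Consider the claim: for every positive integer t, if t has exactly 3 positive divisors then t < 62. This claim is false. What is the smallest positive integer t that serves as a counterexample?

t = 121

The first 4 eligible values, up to t = 49, all satisfy the conclusion.
t = 121: τ(121) = 3; 121 ≥ 62.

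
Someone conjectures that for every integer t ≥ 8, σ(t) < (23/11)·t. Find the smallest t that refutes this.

The first 4 eligible values, up to t = 11, all satisfy the conclusion.
t = 12: σ(12) = 28; 28 ≥ 276/11.
So t = 12 is the smallest counterexample.

t = 12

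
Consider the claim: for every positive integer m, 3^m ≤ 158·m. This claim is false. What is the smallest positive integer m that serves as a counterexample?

Check each positive integer m in order until 3^m > 158·m.
For m = 1, 2, 3, 4, 5, 6 the conclusion holds.
m = 7: 3^m = 2187 and 158·m = 1106, so 2187 > 1106.
So m = 7 is the smallest counterexample.

m = 7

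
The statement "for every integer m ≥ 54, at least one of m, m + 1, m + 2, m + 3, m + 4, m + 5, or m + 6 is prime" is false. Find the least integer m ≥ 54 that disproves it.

Check each integer m ≥ 54 in order until m, m + 1, m + 2, m + 3, m + 4, m + 5, m + 6 are all composite.
The first 36 eligible values, up to m = 89, all satisfy the conclusion.
m = 90: 90 = 2 × 45; 91 = 7 × 13; 92 = 2 × 46; 93 = 3 × 31; 94 = 2 × 47; 95 = 5 × 19; 96 = 2 × 48 — all composite.
Hence m = 90 is a counterexample.

m = 90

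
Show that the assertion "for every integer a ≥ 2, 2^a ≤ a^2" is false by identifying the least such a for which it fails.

a = 5

a = 2: 2^a = 4 and a^2 = 4, so 4 ≤ 4.
a = 3: 2^a = 8 and a^2 = 9, so 8 ≤ 9.
a = 4: 2^a = 16 and a^2 = 16, so 16 ≤ 16.
a = 5: 2^a = 32 and a^2 = 25, so 32 > 25.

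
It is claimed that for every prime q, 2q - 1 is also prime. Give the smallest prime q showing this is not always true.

A counterexample is any prime q such that 2q - 1 is not prime; we check each in order.
q = 2: 2q - 1 = 3, prime.
q = 3: 2q - 1 = 5, prime.
q = 5: 2q - 1 = 9 = 3 × 3, not prime.

q = 5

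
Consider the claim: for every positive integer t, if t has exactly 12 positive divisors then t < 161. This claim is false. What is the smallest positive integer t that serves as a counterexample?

For t = 60, 72, 84, 90, …, 150, 156, 160 the conclusion holds.
t = 198: τ(198) = 12; 198 ≥ 161.
So t = 198 is the smallest counterexample.

t = 198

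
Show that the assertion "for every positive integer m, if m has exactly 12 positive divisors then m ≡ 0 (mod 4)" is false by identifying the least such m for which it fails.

Check each positive integer m in order until m has exactly 12 positive divisors but the claim fails.
m = 60: τ(60) = 12; 60 ≡ 0 (mod 4).
m = 72: τ(72) = 12; 72 ≡ 0 (mod 4).
m = 84: τ(84) = 12; 84 ≡ 0 (mod 4).
m = 90: τ(90) = 12; 90 ≡ 2 (mod 4).

m = 90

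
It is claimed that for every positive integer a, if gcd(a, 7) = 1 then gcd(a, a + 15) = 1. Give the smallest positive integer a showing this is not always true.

a = 1: gcd(1, 16) = 1.
a = 2: gcd(2, 17) = 1.
a = 3: gcd(3, 18) = 3.
Thus a = 3 disproves the claim, and no smaller a works.

a = 3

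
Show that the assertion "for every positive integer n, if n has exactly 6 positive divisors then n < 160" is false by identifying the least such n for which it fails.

n = 164

Check each positive integer n in order until n has exactly 6 positive divisors but the claim fails.
The first 22 eligible values, up to n = 153, all satisfy the conclusion.
n = 164: τ(164) = 6; 164 ≥ 160.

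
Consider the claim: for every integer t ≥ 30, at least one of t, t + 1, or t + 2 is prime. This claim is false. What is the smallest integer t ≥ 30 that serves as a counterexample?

For t = 30, 31 the conclusion holds.
t = 32: 32 = 2 × 16; 33 = 3 × 11; 34 = 2 × 17 — all composite.
So t = 32 is the smallest counterexample.

t = 32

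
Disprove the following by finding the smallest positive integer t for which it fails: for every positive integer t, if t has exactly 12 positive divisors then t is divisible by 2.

t = 315

Check each positive integer t in order until t has exactly 12 positive divisors but t is not divisible by 2.
For t = 60, 72, 84, 90, …, 294, 306, 308 the conclusion holds.
t = 315: τ(315) = 12; 315 mod 2 = 1.
Hence t = 315 is a counterexample.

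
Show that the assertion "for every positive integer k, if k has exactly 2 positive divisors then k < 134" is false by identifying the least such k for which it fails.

k = 137

For k = 2, 3, 5, 7, …, 113, 127, 131 the conclusion holds.
k = 137: τ(137) = 2; 137 ≥ 134.
Hence k = 137 is a counterexample.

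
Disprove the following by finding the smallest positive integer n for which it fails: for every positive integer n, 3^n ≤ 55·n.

n = 6

We need the least positive integer n for which 3^n > 55·n.
n = 1: 3^n = 3 and 55·n = 55, so 3 ≤ 55.
n = 2: 3^n = 9 and 55·n = 110, so 9 ≤ 110.
n = 3: 3^n = 27 and 55·n = 165, so 27 ≤ 165.
n = 4: 3^n = 81 and 55·n = 220, so 81 ≤ 220.
n = 5: 3^n = 243 and 55·n = 275, so 243 ≤ 275.
n = 6: 3^n = 729 and 55·n = 330, so 729 > 330.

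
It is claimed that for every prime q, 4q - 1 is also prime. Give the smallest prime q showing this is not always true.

q = 7

Check each prime q in order until 4q - 1 is not prime.
For q = 2, 3, 5 the conclusion holds.
q = 7: 4q - 1 = 27 = 3 × 9, not prime.
Thus q = 7 disproves the claim, and no smaller q works.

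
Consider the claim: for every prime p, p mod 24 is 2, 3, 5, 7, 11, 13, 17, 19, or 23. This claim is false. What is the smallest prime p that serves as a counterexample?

We need the least prime p for which the claim fails.
The first 20 eligible values, up to p = 71, all satisfy the conclusion.
p = 73: 73 mod 24 = 1 — not in {2, 3, 5, 7, 11, 13, 17, 19, 23}.

p = 73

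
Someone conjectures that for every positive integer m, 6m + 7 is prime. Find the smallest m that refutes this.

For m = 1, 2 the conclusion holds.
m = 3: 6m + 7 = 25 = 5 × 5, composite.

m = 3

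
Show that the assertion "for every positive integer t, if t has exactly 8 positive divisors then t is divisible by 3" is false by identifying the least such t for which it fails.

t = 40

A counterexample is any positive integer t such that t has exactly 8 positive divisors but t is not divisible by 3; we check each in order.
For t = 24, 30 the conclusion holds.
t = 40: τ(40) = 8; 40 mod 3 = 1.
Hence t = 40 is a counterexample.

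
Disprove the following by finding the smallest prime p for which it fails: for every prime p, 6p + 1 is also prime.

p = 19

The first 7 eligible values, up to p = 17, all satisfy the conclusion.
p = 19: 6p + 1 = 115 = 5 × 23, not prime.
So p = 19 is the smallest counterexample.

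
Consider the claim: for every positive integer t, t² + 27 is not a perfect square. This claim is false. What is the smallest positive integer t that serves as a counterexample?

For t = 1, 2 the conclusion holds.
t = 3: 3² + 27 = 36 = 6², a perfect square.

t = 3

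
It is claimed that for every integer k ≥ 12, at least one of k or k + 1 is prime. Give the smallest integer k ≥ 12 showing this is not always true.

Check each integer k ≥ 12 in order until k, k + 1 are both composite.
k = 12: 13 is prime.
k = 13: 13 is prime.
k = 14: 14 = 2 × 7; 15 = 3 × 5 — both composite.

k = 14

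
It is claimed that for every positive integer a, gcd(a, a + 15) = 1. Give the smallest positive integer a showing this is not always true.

a = 1: gcd(1, 16) = 1.
a = 2: gcd(2, 17) = 1.
a = 3: gcd(3, 18) = 3.

a = 3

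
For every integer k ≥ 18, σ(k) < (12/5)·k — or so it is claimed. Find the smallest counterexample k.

k = 24

k = 18: σ(18) = 39; 39 < 216/5.
k = 19: σ(19) = 20; 20 < 228/5.
k = 20: σ(20) = 42; 42 < 48.
k = 21: σ(21) = 32; 32 < 252/5.
k = 22: σ(22) = 36; 36 < 264/5.
k = 23: σ(23) = 24; 24 < 276/5.
k = 24: σ(24) = 60; 60 ≥ 288/5.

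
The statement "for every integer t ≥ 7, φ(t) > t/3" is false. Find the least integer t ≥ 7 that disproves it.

t = 12

t = 7: φ(7) = 6 and 7/3 = 7/3, so φ(7) > 7/3.
t = 8: φ(8) = 4 and 8/3 = 8/3, so φ(8) > 8/3.
t = 9: φ(9) = 6 and 9/3 = 3, so φ(9) > 9/3.
t = 10: φ(10) = 4 and 10/3 = 10/3, so φ(10) > 10/3.
t = 11: φ(11) = 10 and 11/3 = 11/3, so φ(11) > 11/3.
t = 12: φ(12) = 4 and 12/3 = 4, so φ(12) ≤ 12/3.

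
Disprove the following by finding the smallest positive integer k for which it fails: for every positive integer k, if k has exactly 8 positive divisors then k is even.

We need the least positive integer k for which k has exactly 8 positive divisors but k is odd.
For k = 24, 30, 40, 42, …, 88, 102, 104 the conclusion holds.
k = 105: divisors of 105: 1, 3, 5, 7, 15, 21, 35, 105; 105 is odd.
So k = 105 is the smallest counterexample.

k = 105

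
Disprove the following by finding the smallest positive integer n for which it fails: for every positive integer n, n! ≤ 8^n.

n = 20

Check each positive integer n in order until n! > 8^n.
The first 19 eligible values, up to n = 19, all satisfy the conclusion.
n = 20: n! = 2432902008176640000 and 8^n = 1152921504606846976, so 2432902008176640000 > 1152921504606846976.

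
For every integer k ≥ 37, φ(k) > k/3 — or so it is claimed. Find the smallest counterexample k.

k = 42

The first 5 eligible values, up to k = 41, all satisfy the conclusion.
k = 42: φ(42) = 12 and 42/3 = 14, so φ(42) ≤ 42/3.
Hence k = 42 is a counterexample.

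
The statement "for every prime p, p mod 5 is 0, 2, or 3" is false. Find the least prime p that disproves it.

p = 11

Check each prime p in order until the claim fails.
p = 2: 2 mod 5 = 2.
p = 3: 3 mod 5 = 3.
p = 5: 5 mod 5 = 0.
p = 7: 7 mod 5 = 2.
p = 11: 11 mod 5 = 1 — not in {0, 2, 3}.
So p = 11 is the smallest counterexample.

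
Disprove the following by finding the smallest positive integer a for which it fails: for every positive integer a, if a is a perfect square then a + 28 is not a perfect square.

a = 36

Check each positive integer a in order until a is a perfect square but a + 28 is a perfect square.
a = 1: 1 + 28 = 29, not a perfect square.
a = 4: 4 + 28 = 32, not a perfect square.
a = 9: 9 + 28 = 37, not a perfect square.
a = 16: 16 + 28 = 44, not a perfect square.
a = 25: 25 + 28 = 53, not a perfect square.
a = 36: 36 = 6² and 36 + 28 = 64 = 8².
Thus a = 36 disproves the claim, and no smaller a works.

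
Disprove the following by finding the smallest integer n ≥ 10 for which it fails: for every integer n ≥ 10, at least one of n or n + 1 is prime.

n = 14

We need the least integer n ≥ 10 for which n, n + 1 are both composite.
The first 4 eligible values, up to n = 13, all satisfy the conclusion.
n = 14: 14 = 2 × 7; 15 = 3 × 5 — both composite.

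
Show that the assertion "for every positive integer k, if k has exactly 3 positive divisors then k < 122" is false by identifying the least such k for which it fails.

k = 169

Check each positive integer k in order until k has exactly 3 positive divisors but the claim fails.
The first 5 eligible values, up to k = 121, all satisfy the conclusion.
k = 169: τ(169) = 3; 169 ≥ 122.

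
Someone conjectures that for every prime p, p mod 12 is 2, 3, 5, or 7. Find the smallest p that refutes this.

A counterexample is any prime p such that the claim fails; we check each in order.
The first 4 eligible values, up to p = 7, all satisfy the conclusion.
p = 11: 11 mod 12 = 11 — not in {2, 3, 5, 7}.
So p = 11 is the smallest counterexample.

p = 11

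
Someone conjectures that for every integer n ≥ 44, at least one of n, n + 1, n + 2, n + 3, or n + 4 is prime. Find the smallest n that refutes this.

A counterexample is any integer n ≥ 44 such that n, n + 1, n + 2, n + 3, n + 4 are all composite; we check each in order.
For n = 44, 45, 46, 47 the conclusion holds.
n = 48: 48 = 2 × 24; 49 = 7 × 7; 50 = 2 × 25; 51 = 3 × 17; 52 = 2 × 26 — all composite.

n = 48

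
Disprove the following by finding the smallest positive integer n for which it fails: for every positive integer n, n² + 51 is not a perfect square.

For n = 1, 2, 3, 4, 5, 6 the conclusion holds.
n = 7: 7² + 51 = 100 = 10², a perfect square.

n = 7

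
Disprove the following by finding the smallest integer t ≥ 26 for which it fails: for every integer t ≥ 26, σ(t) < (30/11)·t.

t = 60

Check each integer t ≥ 26 in order until the claim fails.
For t = 26, 27, 28, 29, …, 57, 58, 59 the conclusion holds.
t = 60: σ(60) = 168; 168 ≥ 1800/11.
Hence t = 60 is a counterexample.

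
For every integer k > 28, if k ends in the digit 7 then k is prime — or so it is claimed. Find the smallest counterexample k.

k = 57

For k = 37, 47 the conclusion holds.
k = 57: 57 ends in 7; 57 = 3 × 19, composite.
Hence k = 57 is a counterexample.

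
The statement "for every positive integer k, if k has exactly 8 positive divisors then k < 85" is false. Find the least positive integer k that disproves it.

k = 88

Check each positive integer k in order until k has exactly 8 positive divisors but the claim fails.
For k = 24, 30, 40, 42, 54, 56, 66, 70, 78 the conclusion holds.
k = 88: τ(88) = 8; 88 ≥ 85.
Thus k = 88 disproves the claim, and no smaller k works.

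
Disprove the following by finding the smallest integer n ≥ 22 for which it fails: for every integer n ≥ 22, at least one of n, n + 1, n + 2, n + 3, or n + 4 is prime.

n = 24

We need the least integer n ≥ 22 for which n, n + 1, n + 2, n + 3, n + 4 are all composite.
n = 22: 23 is prime.
n = 23: 23 is prime.
n = 24: 24 = 2 × 12; 25 = 5 × 5; 26 = 2 × 13; 27 = 3 × 9; 28 = 2 × 14 — all composite.
Thus n = 24 disproves the claim, and no smaller n works.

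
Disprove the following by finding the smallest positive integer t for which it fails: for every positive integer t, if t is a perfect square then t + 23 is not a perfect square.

We need the least positive integer t for which t is a perfect square but t + 23 is a perfect square.
For t = 1, 4, 9, 16, 25, 36, 49, 64, 81, 100 the conclusion holds.
t = 121: 121 = 11² and 121 + 23 = 144 = 12².
Hence t = 121 is a counterexample.

t = 121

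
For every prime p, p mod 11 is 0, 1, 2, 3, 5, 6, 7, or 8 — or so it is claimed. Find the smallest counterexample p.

p = 31

For p = 2, 3, 5, 7, 11, 13, 17, 19, 23, 29 the conclusion holds.
p = 31: 31 mod 11 = 9 — not in {0, 1, 2, 3, 5, 6, 7, 8}.
Hence p = 31 is a counterexample.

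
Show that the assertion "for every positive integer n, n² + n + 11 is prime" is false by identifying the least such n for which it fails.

We need the least positive integer n for which n² + n + 11 is not prime.
For n = 1, 2, 3, 4, 5, 6, 7, 8, 9 the conclusion holds.
n = 10: n² + n + 11 = 121 = 11 × 11, composite.

n = 10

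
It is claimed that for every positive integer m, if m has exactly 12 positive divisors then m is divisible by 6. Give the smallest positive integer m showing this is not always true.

m = 140

The first 8 eligible values, up to m = 132, all satisfy the conclusion.
m = 140: τ(140) = 12; 140 mod 6 = 2.
Hence m = 140 is a counterexample.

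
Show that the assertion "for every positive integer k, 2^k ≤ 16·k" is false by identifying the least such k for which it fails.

k = 7

Check each positive integer k in order until 2^k > 16·k.
The first 6 eligible values, up to k = 6, all satisfy the conclusion.
k = 7: 2^k = 128 and 16·k = 112, so 128 > 112.
So k = 7 is the smallest counterexample.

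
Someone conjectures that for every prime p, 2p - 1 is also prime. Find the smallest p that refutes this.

p = 5

A counterexample is any prime p such that 2p - 1 is not prime; we check each in order.
For p = 2, 3 the conclusion holds.
p = 5: 2p - 1 = 9 = 3 × 3, not prime.
So p = 5 is the smallest counterexample.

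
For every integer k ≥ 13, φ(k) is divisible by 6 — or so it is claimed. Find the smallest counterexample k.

k = 15

Check each integer k ≥ 13 in order until φ(k) is not divisible by 6.
k = 13: φ(13) = 12; 12 mod 6 = 0.
k = 14: φ(14) = 6; 6 mod 6 = 0.
k = 15: φ(15) = 8; 8 mod 6 = 2.
Thus k = 15 disproves the claim, and no smaller k works.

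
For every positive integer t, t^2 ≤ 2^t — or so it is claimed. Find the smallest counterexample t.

t = 3

A counterexample is any positive integer t such that t^2 > 2^t; we check each in order.
t = 1: t^2 = 1 and 2^t = 2, so 1 ≤ 2.
t = 2: t^2 = 4 and 2^t = 4, so 4 ≤ 4.
t = 3: t^2 = 9 and 2^t = 8, so 9 > 8.
Thus t = 3 disproves the claim, and no smaller t works.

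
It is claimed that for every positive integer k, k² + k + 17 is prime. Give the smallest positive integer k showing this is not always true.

Check each positive integer k in order until k² + k + 17 is not prime.
For k = 1, 2, 3, 4, …, 13, 14, 15 the conclusion holds.
k = 16: k² + k + 17 = 289 = 17 × 17, composite.
So k = 16 is the smallest counterexample.

k = 16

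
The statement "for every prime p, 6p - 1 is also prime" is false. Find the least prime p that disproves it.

For p = 2, 3, 5, 7 the conclusion holds.
p = 11: 6p - 1 = 65 = 5 × 13, not prime.

p = 11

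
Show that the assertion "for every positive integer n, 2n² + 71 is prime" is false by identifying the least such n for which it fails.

For n = 1, 2, 3, 4 the conclusion holds.
n = 5: 2n² + 71 = 121 = 11 × 11, composite.

n = 5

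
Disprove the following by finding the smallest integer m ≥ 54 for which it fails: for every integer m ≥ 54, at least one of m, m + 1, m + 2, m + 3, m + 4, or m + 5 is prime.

A counterexample is any integer m ≥ 54 such that m, m + 1, m + 2, m + 3, m + 4, m + 5 are all composite; we check each in order.
For m = 54, 55, 56, 57, …, 87, 88, 89 the conclusion holds.
m = 90: 90 = 2 × 45; 91 = 7 × 13; 92 = 2 × 46; 93 = 3 × 31; 94 = 2 × 47; 95 = 5 × 19 — all composite.
So m = 90 is the smallest counterexample.

m = 90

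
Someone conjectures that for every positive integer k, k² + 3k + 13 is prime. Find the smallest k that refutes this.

For k = 1, 2, 3, 4, 5, 6, 7, 8 the conclusion holds.
k = 9: k² + 3k + 13 = 121 = 11 × 11, composite.
So k = 9 is the smallest counterexample.

k = 9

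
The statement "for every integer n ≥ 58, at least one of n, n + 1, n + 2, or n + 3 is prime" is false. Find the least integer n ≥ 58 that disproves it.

A counterexample is any integer n ≥ 58 such that n, n + 1, n + 2, n + 3 are all composite; we check each in order.
n = 58: 59 is prime.
n = 59: 59 is prime.
n = 60: 61 is prime.
n = 61: 61 is prime.
n = 62: 62 = 2 × 31; 63 = 3 × 21; 64 = 2 × 32; 65 = 5 × 13 — all composite.

n = 62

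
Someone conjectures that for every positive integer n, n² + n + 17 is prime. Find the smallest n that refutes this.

Check each positive integer n in order until n² + n + 17 is not prime.
For n = 1, 2, 3, 4, …, 13, 14, 15 the conclusion holds.
n = 16: n² + n + 17 = 289 = 17 × 17, composite.
Hence n = 16 is a counterexample.

n = 16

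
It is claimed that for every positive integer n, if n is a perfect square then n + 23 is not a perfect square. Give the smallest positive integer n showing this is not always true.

We need the least positive integer n for which n is a perfect square but n + 23 is a perfect square.
The first 10 eligible values, up to n = 100, all satisfy the conclusion.
n = 121: 121 = 11² and 121 + 23 = 144 = 12².
So n = 121 is the smallest counterexample.

n = 121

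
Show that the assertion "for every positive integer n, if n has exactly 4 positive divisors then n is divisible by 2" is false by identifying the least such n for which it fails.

n = 15

n = 6: τ(6) = 4; 6 mod 2 = 0.
n = 8: τ(8) = 4; 8 mod 2 = 0.
n = 10: τ(10) = 4; 10 mod 2 = 0.
n = 14: τ(14) = 4; 14 mod 2 = 0.
n = 15: τ(15) = 4; 15 mod 2 = 1.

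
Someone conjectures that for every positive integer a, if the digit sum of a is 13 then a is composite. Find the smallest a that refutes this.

A counterexample is any positive integer a such that the digit sum of a is 13 but a is prime; we check each in order.
For a = 49, 58 the conclusion holds.
a = 67: digit sum 13; 67 is prime, not composite.

a = 67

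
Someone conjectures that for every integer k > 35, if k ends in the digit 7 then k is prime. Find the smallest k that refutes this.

k = 57

k = 37: 37 ends in 7 and is prime.
k = 47: 47 ends in 7 and is prime.
k = 57: 57 ends in 7; 57 = 3 × 19, composite.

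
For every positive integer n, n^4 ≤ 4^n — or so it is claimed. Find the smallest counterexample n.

n = 3

n = 1: n^4 = 1 and 4^n = 4, so 1 ≤ 4.
n = 2: n^4 = 16 and 4^n = 16, so 16 ≤ 16.
n = 3: n^4 = 81 and 4^n = 64, so 81 > 64.
Hence n = 3 is a counterexample.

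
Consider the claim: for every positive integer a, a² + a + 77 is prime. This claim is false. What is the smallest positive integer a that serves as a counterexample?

We need the least positive integer a for which a² + a + 77 is not prime.
For a = 1, 2, 3, 4, 5 the conclusion holds.
a = 6: a² + a + 77 = 119 = 7 × 17, composite.

a = 6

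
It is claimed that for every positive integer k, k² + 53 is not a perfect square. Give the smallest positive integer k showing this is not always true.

For k = 1, 2, 3, 4, …, 23, 24, 25 the conclusion holds.
k = 26: 26² + 53 = 729 = 27², a perfect square.

k = 26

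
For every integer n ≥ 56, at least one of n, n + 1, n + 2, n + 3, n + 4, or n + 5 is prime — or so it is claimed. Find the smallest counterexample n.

We need the least integer n ≥ 56 for which n, n + 1, n + 2, n + 3, n + 4, n + 5 are all composite.
For n = 56, 57, 58, 59, …, 87, 88, 89 the conclusion holds.
n = 90: 90 = 2 × 45; 91 = 7 × 13; 92 = 2 × 46; 93 = 3 × 31; 94 = 2 × 47; 95 = 5 × 19 — all composite.
Hence n = 90 is a counterexample.

n = 90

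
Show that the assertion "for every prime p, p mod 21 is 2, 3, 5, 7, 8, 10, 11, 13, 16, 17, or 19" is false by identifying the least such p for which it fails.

We need the least prime p for which the claim fails.
For p = 2, 3, 5, 7, …, 29, 31, 37 the conclusion holds.
p = 41: 41 mod 21 = 20 — not in {2, 3, 5, 7, 8, 10, 11, 13, 16, 17, 19}.
So p = 41 is the smallest counterexample.

p = 41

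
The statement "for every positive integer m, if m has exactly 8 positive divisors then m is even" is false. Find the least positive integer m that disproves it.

m = 105

For m = 24, 30, 40, 42, …, 88, 102, 104 the conclusion holds.
m = 105: divisors of 105: 1, 3, 5, 7, 15, 21, 35, 105; 105 is odd.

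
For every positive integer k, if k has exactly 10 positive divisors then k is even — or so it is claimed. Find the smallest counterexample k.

k = 405

We need the least positive integer k for which k has exactly 10 positive divisors but k is odd.
For k = 48, 80, 112, 162, 176, 208, 272, 304, 368 the conclusion holds.
k = 405: divisors of 405: 10 divisors; 405 is odd.
Hence k = 405 is a counterexample.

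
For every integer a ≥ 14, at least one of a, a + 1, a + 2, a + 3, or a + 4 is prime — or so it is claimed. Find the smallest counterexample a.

a = 24

We need the least integer a ≥ 14 for which a, a + 1, a + 2, a + 3, a + 4 are all composite.
For a = 14, 15, 16, 17, 18, 19, 20, 21, 22, 23 the conclusion holds.
a = 24: 24 = 2 × 12; 25 = 5 × 5; 26 = 2 × 13; 27 = 3 × 9; 28 = 2 × 14 — all composite.
Thus a = 24 disproves the claim, and no smaller a works.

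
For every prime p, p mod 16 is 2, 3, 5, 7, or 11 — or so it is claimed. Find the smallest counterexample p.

p = 13

A counterexample is any prime p such that the claim fails; we check each in order.
The first 5 eligible values, up to p = 11, all satisfy the conclusion.
p = 13: 13 mod 16 = 13 — not in {2, 3, 5, 7, 11}.
Hence p = 13 is a counterexample.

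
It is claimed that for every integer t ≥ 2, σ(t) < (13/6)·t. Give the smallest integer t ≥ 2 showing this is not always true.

t = 12

Check each integer t ≥ 2 in order until the claim fails.
For t = 2, 3, 4, 5, 6, 7, 8, 9, 10, 11 the conclusion holds.
t = 12: σ(12) = 28; 28 ≥ 26.
Hence t = 12 is a counterexample.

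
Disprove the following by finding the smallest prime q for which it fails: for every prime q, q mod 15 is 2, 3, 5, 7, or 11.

Check each prime q in order until the claim fails.
For q = 2, 3, 5, 7, 11 the conclusion holds.
q = 13: 13 mod 15 = 13 — not in {2, 3, 5, 7, 11}.
So q = 13 is the smallest counterexample.

q = 13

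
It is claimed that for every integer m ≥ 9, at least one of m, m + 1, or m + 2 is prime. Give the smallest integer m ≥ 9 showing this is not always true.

m = 9: 11 is prime.
m = 10: 11 is prime.
m = 11: 11 is prime.
m = 12: 13 is prime.
m = 13: 13 is prime.
m = 14: 14 = 2 × 7; 15 = 3 × 5; 16 = 2 × 8 — all composite.

m = 14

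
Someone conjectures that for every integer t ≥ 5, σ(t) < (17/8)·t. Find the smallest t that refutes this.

t = 12

Check each integer t ≥ 5 in order until the claim fails.
t = 5: σ(5) = 6; 6 < 85/8.
t = 6: σ(6) = 12; 12 < 51/4.
t = 7: σ(7) = 8; 8 < 119/8.
t = 8: σ(8) = 15; 15 < 17.
t = 9: σ(9) = 13; 13 < 153/8.
t = 10: σ(10) = 18; 18 < 85/4.
t = 11: σ(11) = 12; 12 < 187/8.
t = 12: σ(12) = 28; 28 ≥ 51/2.
Hence t = 12 is a counterexample.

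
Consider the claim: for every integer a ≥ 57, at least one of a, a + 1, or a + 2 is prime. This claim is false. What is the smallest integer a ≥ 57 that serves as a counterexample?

Check each integer a ≥ 57 in order until a, a + 1, a + 2 are all composite.
a = 57: 59 is prime.
a = 58: 59 is prime.
a = 59: 59 is prime.
a = 60: 61 is prime.
a = 61: 61 is prime.
a = 62: 62 = 2 × 31; 63 = 3 × 21; 64 = 2 × 32 — all composite.
Thus a = 62 disproves the claim, and no smaller a works.

a = 62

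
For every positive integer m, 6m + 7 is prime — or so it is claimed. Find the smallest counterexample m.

Check each positive integer m in order until 6m + 7 is not prime.
For m = 1, 2 the conclusion holds.
m = 3: 6m + 7 = 25 = 5 × 5, composite.
So m = 3 is the smallest counterexample.

m = 3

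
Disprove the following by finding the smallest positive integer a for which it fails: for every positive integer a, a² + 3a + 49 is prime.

a = 4

Check each positive integer a in order until a² + 3a + 49 is not prime.
For a = 1, 2, 3 the conclusion holds.
a = 4: a² + 3a + 49 = 77 = 7 × 11, composite.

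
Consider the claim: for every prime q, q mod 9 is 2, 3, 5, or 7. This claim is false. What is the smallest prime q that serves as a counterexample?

We need the least prime q for which the claim fails.
For q = 2, 3, 5, 7, 11 the conclusion holds.
q = 13: 13 mod 9 = 4 — not in {2, 3, 5, 7}.
So q = 13 is the smallest counterexample.

q = 13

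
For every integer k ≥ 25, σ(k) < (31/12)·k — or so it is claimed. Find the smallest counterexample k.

k = 48

A counterexample is any integer k ≥ 25 such that the claim fails; we check each in order.
For k = 25, 26, 27, 28, …, 45, 46, 47 the conclusion holds.
k = 48: σ(48) = 124; 124 ≥ 124.
Thus k = 48 disproves the claim, and no smaller k works.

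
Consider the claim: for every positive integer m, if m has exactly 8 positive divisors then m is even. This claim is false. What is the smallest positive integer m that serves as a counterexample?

m = 105

For m = 24, 30, 40, 42, …, 88, 102, 104 the conclusion holds.
m = 105: divisors of 105: 1, 3, 5, 7, 15, 21, 35, 105; 105 is odd.
So m = 105 is the smallest counterexample.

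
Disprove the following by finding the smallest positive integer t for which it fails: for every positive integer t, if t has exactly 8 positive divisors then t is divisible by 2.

t = 105

We need the least positive integer t for which t has exactly 8 positive divisors but t is not divisible by 2.
The first 12 eligible values, up to t = 104, all satisfy the conclusion.
t = 105: τ(105) = 8; 105 mod 2 = 1.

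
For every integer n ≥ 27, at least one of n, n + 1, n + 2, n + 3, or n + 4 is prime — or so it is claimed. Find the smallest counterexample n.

We need the least integer n ≥ 27 for which n, n + 1, n + 2, n + 3, n + 4 are all composite.
n = 27: 29 is prime.
n = 28: 29 is prime.
n = 29: 29 is prime.
n = 30: 31 is prime.
n = 31: 31 is prime.
n = 32: 32 = 2 × 16; 33 = 3 × 11; 34 = 2 × 17; 35 = 5 × 7; 36 = 2 × 18 — all composite.

n = 32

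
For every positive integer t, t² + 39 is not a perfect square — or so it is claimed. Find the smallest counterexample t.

Check each positive integer t in order until t² + 39 is a perfect square.
t = 1: 1² + 39 = 40, not a perfect square.
t = 2: 2² + 39 = 43, not a perfect square.
t = 3: 3² + 39 = 48, not a perfect square.
t = 4: 4² + 39 = 55, not a perfect square.
t = 5: 5² + 39 = 64 = 8², a perfect square.

t = 5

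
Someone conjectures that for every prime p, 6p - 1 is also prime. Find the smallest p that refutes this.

A counterexample is any prime p such that 6p - 1 is not prime; we check each in order.
The first 4 eligible values, up to p = 7, all satisfy the conclusion.
p = 11: 6p - 1 = 65 = 5 × 13, not prime.

p = 11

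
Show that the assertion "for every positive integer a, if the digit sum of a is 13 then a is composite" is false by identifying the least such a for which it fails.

Check each positive integer a in order until the digit sum of a is 13 but a is prime.
a = 49: digit sum 13; 49 is composite.
a = 58: digit sum 13; 58 is composite.
a = 67: digit sum 13; 67 is prime, not composite.

a = 67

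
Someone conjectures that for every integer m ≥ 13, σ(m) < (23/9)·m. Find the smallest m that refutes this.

m = 48

We need the least integer m ≥ 13 for which the claim fails.
For m = 13, 14, 15, 16, …, 45, 46, 47 the conclusion holds.
m = 48: σ(48) = 124; 124 ≥ 368/3.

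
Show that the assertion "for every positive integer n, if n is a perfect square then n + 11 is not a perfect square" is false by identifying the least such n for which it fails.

n = 25

The first 4 eligible values, up to n = 16, all satisfy the conclusion.
n = 25: 25 = 5² and 25 + 11 = 36 = 6².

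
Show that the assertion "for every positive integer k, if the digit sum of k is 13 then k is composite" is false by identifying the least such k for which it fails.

Check each positive integer k in order until the digit sum of k is 13 but k is prime.
For k = 49, 58 the conclusion holds.
k = 67: digit sum 13; 67 is prime, not composite.
Thus k = 67 disproves the claim, and no smaller k works.

k = 67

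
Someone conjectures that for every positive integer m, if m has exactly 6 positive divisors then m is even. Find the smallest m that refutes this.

m = 45

For m = 12, 18, 20, 28, 32, 44 the conclusion holds.
m = 45: divisors of 45: 1, 3, 5, 9, 15, 45; 45 is odd.
Hence m = 45 is a counterexample.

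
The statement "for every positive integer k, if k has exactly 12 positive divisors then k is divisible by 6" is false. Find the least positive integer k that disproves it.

k = 140

A counterexample is any positive integer k such that k has exactly 12 positive divisors but k is not divisible by 6; we check each in order.
For k = 60, 72, 84, 90, 96, 108, 126, 132 the conclusion holds.
k = 140: τ(140) = 12; 140 mod 6 = 2.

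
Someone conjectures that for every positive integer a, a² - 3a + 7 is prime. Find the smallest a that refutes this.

We need the least positive integer a for which a² - 3a + 7 is not prime.
The first 5 eligible values, up to a = 5, all satisfy the conclusion.
a = 6: a² - 3a + 7 = 25 = 5 × 5, composite.
Thus a = 6 disproves the claim, and no smaller a works.

a = 6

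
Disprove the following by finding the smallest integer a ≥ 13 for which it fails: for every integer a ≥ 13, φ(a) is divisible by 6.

For a = 13, 14 the conclusion holds.
a = 15: φ(15) = 8; 8 mod 6 = 2.

a = 15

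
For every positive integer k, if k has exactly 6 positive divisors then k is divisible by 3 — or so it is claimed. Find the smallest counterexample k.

k = 20

A counterexample is any positive integer k such that k has exactly 6 positive divisors but k is not divisible by 3; we check each in order.
k = 12: τ(12) = 6; 12 mod 3 = 0.
k = 18: τ(18) = 6; 18 mod 3 = 0.
k = 20: τ(20) = 6; 20 mod 3 = 2.
Thus k = 20 disproves the claim, and no smaller k works.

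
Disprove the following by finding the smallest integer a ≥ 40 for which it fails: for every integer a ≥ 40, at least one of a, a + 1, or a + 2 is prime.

a = 44

A counterexample is any integer a ≥ 40 such that a, a + 1, a + 2 are all composite; we check each in order.
For a = 40, 41, 42, 43 the conclusion holds.
a = 44: 44 = 2 × 22; 45 = 3 × 15; 46 = 2 × 23 — all composite.
So a = 44 is the smallest counterexample.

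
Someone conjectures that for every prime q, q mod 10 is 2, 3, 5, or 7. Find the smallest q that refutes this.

q = 11

For q = 2, 3, 5, 7 the conclusion holds.
q = 11: 11 mod 10 = 1 — not in {2, 3, 5, 7}.
So q = 11 is the smallest counterexample.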